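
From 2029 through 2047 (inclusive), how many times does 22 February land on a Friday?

Day of week of February 22 in each year:
2029: Thu, 2030: Fri ✓, 2031: Sat, 2032: Sun, 2033: Tue, 2034: Wed, 2035: Thu, 2036: Fri ✓, 2037: Sun, 2038: Mon, 2039: Tue, 2040: Wed, 2041: Fri ✓, 2042: Sat, 2043: Sun, 2044: Mon, 2045: Wed, 2046: Thu, 2047: Fri ✓
Fridays: 2030, 2036, 2041, 2047.

4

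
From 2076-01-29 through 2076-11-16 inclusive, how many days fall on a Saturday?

2076-01-29 is a Wednesday.
The range spans 293 days (inclusive of both endpoints).
293 = 7 × 41 + 6, so there are 41 full weeks plus 6 extra days.
Each full week contributes one Saturday: 41 so far.
The 6 extra days are Wed, Thu, Fri, Sat, Sun, Mon — 1 of them qualifies.
Total: 41 + 1 = 42.

42 Saturdays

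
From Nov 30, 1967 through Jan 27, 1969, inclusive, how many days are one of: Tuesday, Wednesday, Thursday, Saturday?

242

Nov 30, 1967 is a Thursday.
From Nov 30, 1967 to Jan 27, 1969 is 425 days inclusive.
425 = 7 × 60 + 5, so there are 60 full weeks plus 5 extra days.
Each full week contributes 4 days from the set (Tue, Wed, Thu, Sat): 60 × 4 = 240.
The 5 extra days are Thursday, Friday, Saturday, Sunday, Monday — 2 of them qualify.
Total: 240 + 2 = 242.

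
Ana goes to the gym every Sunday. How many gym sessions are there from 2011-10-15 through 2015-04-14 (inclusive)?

2011-10-15 is a Saturday.
From 2011-10-15 to 2015-04-14 is 1278 days inclusive.
1278 = 7 × 182 + 4, so there are 182 full weeks plus 4 extra days.
Each full week contributes one Sunday: 182 so far.
The 4 extra days are Sat, Sun, Mon, Tue — 1 of them qualifies.
Total: 182 + 1 = 183.

183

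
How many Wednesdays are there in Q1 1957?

13

1 January 1957 is a Tuesday.
That's 90 days from start to end, counting both.
90 = 7 × 12 + 6, so there are 12 full weeks plus 6 extra days.
Each full week contributes one Wednesday: 12 so far.
The 6 extra days are Tuesday, Wednesday, Thursday, Friday, Saturday, Sunday — 1 of them qualifies.
Total: 12 + 1 = 13.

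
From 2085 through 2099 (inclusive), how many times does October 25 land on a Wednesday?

Day of week of October 25 in each year:
2085: Thu, 2086: Fri, 2087: Sat, 2088: Mon, 2089: Tue, 2090: Wed ✓, 2091: Thu, 2092: Sat, 2093: Sun, 2094: Mon, 2095: Tue, 2096: Thu, 2097: Fri, 2098: Sat, 2099: Sun
Wednesdays: 2090.

1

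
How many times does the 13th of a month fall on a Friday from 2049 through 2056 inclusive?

Friday-the-13ths by year:
2049: Aug
2050: May
2051: Jan, Oct
2052: Sep, Dec
2053: Jun
2054: Feb, Mar, Nov
2055: Aug
2056: Oct

12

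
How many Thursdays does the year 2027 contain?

Jan 1, 2027 is a Friday.
From Jan 1, 2027 to Dec 31, 2027 is 365 days inclusive.
365 = 7 × 52 + 1, so there are 52 full weeks plus 1 extra day.
Each full week contributes one Thursday: 52 so far.
The 1 extra day is Friday — none qualify.
Total: 52 + 0 = 52.

52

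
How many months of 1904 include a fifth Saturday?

A month has five Saturdays exactly when Saturday falls within its first (length − 28) days.
Jan: 31 days, starts Fri → 5 of Fri, Sat, Sun ✓
Feb: 29 days, starts Mon → 5 of Mon
Mar: 31 days, starts Tue → 5 of Tue, Wed, Thu
Apr: 30 days, starts Fri → 5 of Fri, Sat ✓
May: 31 days, starts Sun → 5 of Sun, Mon, Tue
Jun: 30 days, starts Wed → 5 of Wed, Thu
Jul: 31 days, starts Fri → 5 of Fri, Sat, Sun ✓
Aug: 31 days, starts Mon → 5 of Mon, Tue, Wed
Sep: 30 days, starts Thu → 5 of Thu, Fri
Oct: 31 days, starts Sat → 5 of Sat, Sun, Mon ✓
Nov: 30 days, starts Tue → 5 of Tue, Wed
Dec: 31 days, starts Thu → 5 of Thu, Fri, Sat ✓
Months with five Saturdays: Jan, Apr, Jul, Oct, Dec.

5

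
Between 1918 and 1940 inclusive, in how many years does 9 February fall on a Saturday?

4

Day of week of February 9 in each year:
1918: Sat ✓, 1919: Sun, 1920: Mon, 1921: Wed, 1922: Thu, 1923: Fri, 1924: Sat ✓, 1925: Mon, 1926: Tue, 1927: Wed, 1928: Thu, 1929: Sat ✓, 1930: Sun, 1931: Mon, 1932: Tue, 1933: Thu, 1934: Fri, 1935: Sat ✓, 1936: Sun, 1937: Tue, 1938: Wed, 1939: Thu, 1940: Fri
Saturdays: 1918, 1924, 1929, 1935.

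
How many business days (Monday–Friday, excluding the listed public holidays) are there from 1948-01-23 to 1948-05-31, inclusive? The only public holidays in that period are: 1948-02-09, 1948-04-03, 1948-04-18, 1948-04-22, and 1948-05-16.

90

1948-01-23 is a Friday.
From 1948-01-23 to 1948-05-31 is 130 days inclusive.
130 = 7 × 18 + 4, so there are 18 full weeks plus 4 extra days.
Each full week contributes 5 weekdays (Mon–Fri): 18 × 5 = 90.
The 4 extra days are Friday, Saturday, Sunday, Monday — 2 of them qualify.
Total: 90 + 2 = 92.
Holidays: 1948-02-09 (Mon); 1948-04-03 (Sat); 1948-04-18 (Sun); 1948-04-22 (Thu); 1948-05-16 (Sun).
2 of the 5 holidays fall on weekdays; the rest are weekends and were already excluded.
Business days: 92 − 2 = 90.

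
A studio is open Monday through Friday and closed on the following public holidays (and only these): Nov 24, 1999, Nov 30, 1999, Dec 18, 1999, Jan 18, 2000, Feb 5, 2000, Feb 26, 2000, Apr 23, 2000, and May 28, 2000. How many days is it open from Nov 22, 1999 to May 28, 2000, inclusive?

132 business days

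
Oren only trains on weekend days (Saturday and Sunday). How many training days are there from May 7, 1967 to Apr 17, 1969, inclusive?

May 7, 1967 is a Sunday.
The range spans 712 days (inclusive of both endpoints).
712 = 7 × 101 + 5, so there are 101 full weeks plus 5 extra days.
Each full week contributes 2 weekend days (Sat, Sun): 101 × 2 = 202.
The 5 extra days are Sunday, Monday, Tuesday, Wednesday, Thursday — 1 of them qualifies.
Total: 202 + 1 = 203.

203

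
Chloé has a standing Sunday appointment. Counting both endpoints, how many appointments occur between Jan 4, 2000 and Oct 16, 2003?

Jan 4, 2000 is a Tuesday.
That's 1382 days from start to end, counting both.
1382 = 7 × 197 + 3, so there are 197 full weeks plus 3 extra days.
Each full week contributes one Sunday: 197 so far.
The 3 extra days are Tuesday, Wednesday, Thursday — none qualify.
Total: 197 + 0 = 197.

197 Sundays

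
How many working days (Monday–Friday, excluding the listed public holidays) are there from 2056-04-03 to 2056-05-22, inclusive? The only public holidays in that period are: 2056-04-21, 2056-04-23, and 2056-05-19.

2056-04-03 is a Monday.
The range spans 50 days (inclusive of both endpoints).
50 = 7 × 7 + 1, so there are 7 full weeks plus 1 extra day.
Each full week contributes 5 weekdays (Mon–Fri): 7 × 5 = 35.
The 1 extra day is Mon — 1 of them qualifies.
Total: 35 + 1 = 36.
Holidays: 2056-04-21 (Fri); 2056-04-23 (Sun); 2056-05-19 (Fri).
2 of the 3 holidays fall on weekdays; the rest are weekends and were already excluded.
Business days: 36 − 2 = 34.

34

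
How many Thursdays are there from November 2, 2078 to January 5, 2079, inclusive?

10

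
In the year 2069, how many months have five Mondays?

4

A month has five Mondays exactly when Monday falls within its first (length − 28) days.
Jan: 31 days, starts Tue → 5 of Tue, Wed, Thu
Feb: 28 days, starts Fri → 5 of (none)
Mar: 31 days, starts Fri → 5 of Fri, Sat, Sun
Apr: 30 days, starts Mon → 5 of Mon, Tue ✓
May: 31 days, starts Wed → 5 of Wed, Thu, Fri
Jun: 30 days, starts Sat → 5 of Sat, Sun
Jul: 31 days, starts Mon → 5 of Mon, Tue, Wed ✓
Aug: 31 days, starts Thu → 5 of Thu, Fri, Sat
Sep: 30 days, starts Sun → 5 of Sun, Mon ✓
Oct: 31 days, starts Tue → 5 of Tue, Wed, Thu
Nov: 30 days, starts Fri → 5 of Fri, Sat
Dec: 31 days, starts Sun → 5 of Sun, Mon, Tue ✓
Months with five Mondays: Apr, Jul, Sep, Dec.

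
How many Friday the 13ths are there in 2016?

The 13th falls on a Friday when the month's 13th has weekday Fri.
Jan 13 is Wed; Feb 13 is Sat; Mar 13 is Sun; Apr 13 is Wed; May 13 is Fri ✓; Jun 13 is Mon; Jul 13 is Wed; Aug 13 is Sat; Sep 13 is Tue; Oct 13 is Thu; Nov 13 is Sun; Dec 13 is Tue.
Friday the 13ths: May.

1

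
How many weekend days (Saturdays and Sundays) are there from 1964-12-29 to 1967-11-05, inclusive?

298

1964-12-29 is a Tuesday.
The range spans 1042 days (inclusive of both endpoints).
1042 = 7 × 148 + 6, so there are 148 full weeks plus 6 extra days.
Each full week contributes 2 weekend days (Sat, Sun): 148 × 2 = 296.
The 6 extra days are Tue, Wed, Thu, Fri, Sat, Sun — 2 of them qualify.
Total: 296 + 2 = 298.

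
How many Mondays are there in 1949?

January 1, 1949 is a Saturday.
From January 1, 1949 to December 31, 1949 is 365 days inclusive.
365 = 7 × 52 + 1, so there are 52 full weeks plus 1 extra day.
Each full week contributes one Monday: 52 so far.
The 1 extra day is Saturday — none qualify.
Total: 52 + 0 = 52.

52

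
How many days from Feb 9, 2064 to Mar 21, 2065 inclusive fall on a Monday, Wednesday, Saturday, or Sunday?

Feb 9, 2064 is a Saturday.
From Feb 9, 2064 to Mar 21, 2065 is 407 days inclusive.
407 = 7 × 58 + 1, so there are 58 full weeks plus 1 extra day.
Each full week contributes 4 days from the set (Mon, Wed, Sat, Sun): 58 × 4 = 232.
The 1 extra day is Saturday — 1 of them qualifies.
Total: 232 + 1 = 233.

233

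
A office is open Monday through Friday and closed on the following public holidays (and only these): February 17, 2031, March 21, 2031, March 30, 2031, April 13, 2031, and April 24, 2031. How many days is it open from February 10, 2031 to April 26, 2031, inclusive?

52

February 10, 2031 is a Monday.
That's 76 days from start to end, counting both.
76 = 7 × 10 + 6, so there are 10 full weeks plus 6 extra days.
Each full week contributes 5 weekdays (Mon–Fri): 10 × 5 = 50.
The 6 extra days are Mon, Tue, Wed, Thu, Fri, Sat — 5 of them qualify.
Total: 50 + 5 = 55.
Holidays: February 17, 2031 (Mon); March 21, 2031 (Fri); March 30, 2031 (Sun); April 13, 2031 (Sun); April 24, 2031 (Thu).
3 of the 5 holidays fall on weekdays; the rest are weekends and were already excluded.
Business days: 55 − 3 = 52.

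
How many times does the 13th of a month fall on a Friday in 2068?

The 13th falls on a Friday when the month's 13th has weekday Fri.
Jan 13 is Fri ✓; Feb 13 is Mon; Mar 13 is Tue; Apr 13 is Fri ✓; May 13 is Sun; Jun 13 is Wed; Jul 13 is Fri ✓; Aug 13 is Mon; Sep 13 is Thu; Oct 13 is Sat; Nov 13 is Tue; Dec 13 is Thu.
Friday the 13ths: Jan, Apr, Jul.

3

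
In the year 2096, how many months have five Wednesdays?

A month has five Wednesdays exactly when Wednesday falls within its first (length − 28) days.
Jan: 31 days, starts Sun → 5 of Sun, Mon, Tue
Feb: 29 days, starts Wed → 5 of Wed ✓
Mar: 31 days, starts Thu → 5 of Thu, Fri, Sat
Apr: 30 days, starts Sun → 5 of Sun, Mon
May: 31 days, starts Tue → 5 of Tue, Wed, Thu ✓
Jun: 30 days, starts Fri → 5 of Fri, Sat
Jul: 31 days, starts Sun → 5 of Sun, Mon, Tue
Aug: 31 days, starts Wed → 5 of Wed, Thu, Fri ✓
Sep: 30 days, starts Sat → 5 of Sat, Sun
Oct: 31 days, starts Mon → 5 of Mon, Tue, Wed ✓
Nov: 30 days, starts Thu → 5 of Thu, Fri
Dec: 31 days, starts Sat → 5 of Sat, Sun, Mon
Months with five Wednesdays: Feb, May, Aug, Oct.

4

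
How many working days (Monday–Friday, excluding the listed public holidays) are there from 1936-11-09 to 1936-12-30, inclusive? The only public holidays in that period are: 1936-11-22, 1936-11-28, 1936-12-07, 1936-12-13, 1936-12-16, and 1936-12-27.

36

1936-11-09 is a Monday.
That's 52 days from start to end, counting both.
52 = 7 × 7 + 3, so there are 7 full weeks plus 3 extra days.
Each full week contributes 5 weekdays (Mon–Fri): 7 × 5 = 35.
The 3 extra days are Mon, Tue, Wed — 3 of them qualify.
Total: 35 + 3 = 38.
Holidays: 1936-11-22 (Sun); 1936-11-28 (Sat); 1936-12-07 (Mon); 1936-12-13 (Sun); 1936-12-16 (Wed); 1936-12-27 (Sun).
2 of the 6 holidays fall on weekdays; the rest are weekends and were already excluded.
Business days: 38 − 2 = 36.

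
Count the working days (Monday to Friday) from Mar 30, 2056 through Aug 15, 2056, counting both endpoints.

Mar 30, 2056 is a Thursday.
The range spans 139 days (inclusive of both endpoints).
139 = 7 × 19 + 6, so there are 19 full weeks plus 6 extra days.
Each full week contributes 5 weekdays (Mon–Fri): 19 × 5 = 95.
The 6 extra days are Thursday, Friday, Saturday, Sunday, Monday, Tuesday — 4 of them qualify.
Total: 95 + 4 = 99.

99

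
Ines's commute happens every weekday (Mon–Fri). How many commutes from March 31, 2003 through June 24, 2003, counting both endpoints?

March 31, 2003 is a Monday.
The range spans 86 days (inclusive of both endpoints).
86 = 7 × 12 + 2, so there are 12 full weeks plus 2 extra days.
Each full week contributes 5 weekdays (Mon–Fri): 12 × 5 = 60.
The 2 extra days are Monday, Tuesday — 2 of them qualify.
Total: 60 + 2 = 62.

62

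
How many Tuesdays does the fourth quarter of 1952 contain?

13

1 October 1952 is a Wednesday.
The range spans 92 days (inclusive of both endpoints).
92 = 7 × 13 + 1, so there are 13 full weeks plus 1 extra day.
Each full week contributes one Tuesday: 13 so far.
The 1 extra day is Wednesday — none qualify.
Total: 13 + 0 = 13.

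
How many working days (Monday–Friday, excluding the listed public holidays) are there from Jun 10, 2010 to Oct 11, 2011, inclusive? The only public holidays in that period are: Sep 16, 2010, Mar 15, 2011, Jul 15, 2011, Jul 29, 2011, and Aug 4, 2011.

Jun 10, 2010 is a Thursday.
From Jun 10, 2010 to Oct 11, 2011 is 489 days inclusive.
489 = 7 × 69 + 6, so there are 69 full weeks plus 6 extra days.
Each full week contributes 5 weekdays (Mon–Fri): 69 × 5 = 345.
The 6 extra days are Thursday, Friday, Saturday, Sunday, Monday, Tuesday — 4 of them qualify.
Total: 345 + 4 = 349.
Holidays: Sep 16, 2010 (Thu); Mar 15, 2011 (Tue); Jul 15, 2011 (Fri); Jul 29, 2011 (Fri); Aug 4, 2011 (Thu).
All 5 holidays fall on weekdays, so subtract 5.
Business days: 349 − 5 = 344.

344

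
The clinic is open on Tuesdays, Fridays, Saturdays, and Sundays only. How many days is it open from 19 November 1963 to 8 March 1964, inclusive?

19 November 1963 is a Tuesday.
From 19 November 1963 to 8 March 1964 is 111 days inclusive.
111 = 7 × 15 + 6, so there are 15 full weeks plus 6 extra days.
Each full week contributes 4 days from the set (Tue, Fri, Sat, Sun): 15 × 4 = 60.
The 6 extra days are Tue, Wed, Thu, Fri, Sat, Sun — 4 of them qualify.
Total: 60 + 4 = 64.

64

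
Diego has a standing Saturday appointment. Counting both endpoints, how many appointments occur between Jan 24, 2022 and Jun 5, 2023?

Jan 24, 2022 is a Monday.
That's 498 days from start to end, counting both.
498 = 7 × 71 + 1, so there are 71 full weeks plus 1 extra day.
Each full week contributes one Saturday: 71 so far.
The 1 extra day is Monday — none qualify.
Total: 71 + 0 = 71.

71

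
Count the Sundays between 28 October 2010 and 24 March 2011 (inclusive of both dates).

21

28 October 2010 is a Thursday.
From 28 October 2010 to 24 March 2011 is 148 days inclusive.
148 = 7 × 21 + 1, so there are 21 full weeks plus 1 extra day.
Each full week contributes one Sunday: 21 so far.
The 1 extra day is Thursday — none qualify.
Total: 21 + 0 = 21.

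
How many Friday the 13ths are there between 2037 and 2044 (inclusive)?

15

Friday-the-13ths by year:
2037: Feb, Mar, Nov
2038: Aug
2039: May
2040: Jan, Apr, Jul
2041: Sep, Dec
2042: Jun
2043: Feb, Mar, Nov
2044: May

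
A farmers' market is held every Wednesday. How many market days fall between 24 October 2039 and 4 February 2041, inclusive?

67

24 October 2039 is a Monday.
That's 470 days from start to end, counting both.
470 = 7 × 67 + 1, so there are 67 full weeks plus 1 extra day.
Each full week contributes one Wednesday: 67 so far.
The 1 extra day is Mon — none qualify.
Total: 67 + 0 = 67.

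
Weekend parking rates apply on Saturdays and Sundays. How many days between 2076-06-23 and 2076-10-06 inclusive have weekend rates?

2076-06-23 is a Tuesday.
That's 106 days from start to end, counting both.
106 = 7 × 15 + 1, so there are 15 full weeks plus 1 extra day.
Each full week contributes 2 weekend days (Sat, Sun): 15 × 2 = 30.
The 1 extra day is Tuesday — none qualify.
Total: 30 + 0 = 30.

30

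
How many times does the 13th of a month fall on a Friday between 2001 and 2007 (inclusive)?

Friday-the-13ths by year:
2001: Apr, Jul
2002: Sep, Dec
2003: Jun
2004: Feb, Aug
2005: May
2006: Jan, Oct
2007: Apr, Jul

12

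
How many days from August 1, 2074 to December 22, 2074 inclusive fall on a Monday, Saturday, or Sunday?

August 1, 2074 is a Wednesday.
The range spans 144 days (inclusive of both endpoints).
144 = 7 × 20 + 4, so there are 20 full weeks plus 4 extra days.
Each full week contributes 3 days from the set (Mon, Sat, Sun): 20 × 3 = 60.
The 4 extra days are Wednesday, Thursday, Friday, Saturday — 1 of them qualifies.
Total: 60 + 1 = 61.

61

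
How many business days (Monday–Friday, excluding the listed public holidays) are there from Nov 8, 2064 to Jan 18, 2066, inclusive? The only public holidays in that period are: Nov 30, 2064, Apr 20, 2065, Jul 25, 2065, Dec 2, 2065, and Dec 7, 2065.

Nov 8, 2064 is a Saturday.
The range spans 437 days (inclusive of both endpoints).
437 = 7 × 62 + 3, so there are 62 full weeks plus 3 extra days.
Each full week contributes 5 weekdays (Mon–Fri): 62 × 5 = 310.
The 3 extra days are Sat, Sun, Mon — 1 of them qualifies.
Total: 310 + 1 = 311.
Holidays: Nov 30, 2064 (Sun); Apr 20, 2065 (Mon); Jul 25, 2065 (Sat); Dec 2, 2065 (Wed); Dec 7, 2065 (Mon).
3 of the 5 holidays fall on weekdays; the rest are weekends and were already excluded.
Business days: 311 − 3 = 308.

308 business days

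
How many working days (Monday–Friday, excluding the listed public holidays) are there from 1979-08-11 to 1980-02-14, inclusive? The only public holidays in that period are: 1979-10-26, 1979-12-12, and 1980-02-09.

1979-08-11 is a Saturday.
The range spans 188 days (inclusive of both endpoints).
188 = 7 × 26 + 6, so there are 26 full weeks plus 6 extra days.
Each full week contributes 5 weekdays (Mon–Fri): 26 × 5 = 130.
The 6 extra days are Saturday, Sunday, Monday, Tuesday, Wednesday, Thursday — 4 of them qualify.
Total: 130 + 4 = 134.
Holidays: 1979-10-26 (Fri); 1979-12-12 (Wed); 1980-02-09 (Sat).
2 of the 3 holidays fall on weekdays; the rest are weekends and were already excluded.
Business days: 134 − 2 = 132.

132 working days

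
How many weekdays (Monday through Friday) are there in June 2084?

22

1 June 2084 is a Thursday.
That's 30 days from start to end, counting both.
30 = 7 × 4 + 2, so there are 4 full weeks plus 2 extra days.
Each full week contributes 5 weekdays (Mon–Fri): 4 × 5 = 20.
The 2 extra days are Thu, Fri — 2 of them qualify.
Total: 20 + 2 = 22.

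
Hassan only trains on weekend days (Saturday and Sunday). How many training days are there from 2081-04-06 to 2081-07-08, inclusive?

2081-04-06 is a Sunday.
That's 94 days from start to end, counting both.
94 = 7 × 13 + 3, so there are 13 full weeks plus 3 extra days.
Each full week contributes 2 weekend days (Sat, Sun): 13 × 2 = 26.
The 3 extra days are Sun, Mon, Tue — 1 of them qualifies.
Total: 26 + 1 = 27.

27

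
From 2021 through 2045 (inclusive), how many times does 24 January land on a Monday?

4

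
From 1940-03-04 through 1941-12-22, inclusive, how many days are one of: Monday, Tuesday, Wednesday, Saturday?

1940-03-04 is a Monday.
That's 659 days from start to end, counting both.
659 = 7 × 94 + 1, so there are 94 full weeks plus 1 extra day.
Each full week contributes 4 days from the set (Mon, Tue, Wed, Sat): 94 × 4 = 376.
The 1 extra day is Monday — 1 of them qualifies.
Total: 376 + 1 = 377.

377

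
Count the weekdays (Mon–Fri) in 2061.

260

1 January 2061 is a Saturday.
That's 365 days from start to end, counting both.
365 = 7 × 52 + 1, so there are 52 full weeks plus 1 extra day.
Each full week contributes 5 weekdays (Mon–Fri): 52 × 5 = 260.
The 1 extra day is Sat — none qualify.
Total: 260 + 0 = 260.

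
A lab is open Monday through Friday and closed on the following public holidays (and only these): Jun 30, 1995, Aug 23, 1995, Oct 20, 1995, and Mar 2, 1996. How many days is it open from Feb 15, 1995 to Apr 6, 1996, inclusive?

295

Feb 15, 1995 is a Wednesday.
That's 417 days from start to end, counting both.
417 = 7 × 59 + 4, so there are 59 full weeks plus 4 extra days.
Each full week contributes 5 weekdays (Mon–Fri): 59 × 5 = 295.
The 4 extra days are Wed, Thu, Fri, Sat — 3 of them qualify.
Total: 295 + 3 = 298.
Holidays: Jun 30, 1995 (Fri); Aug 23, 1995 (Wed); Oct 20, 1995 (Fri); Mar 2, 1996 (Sat).
3 of the 4 holidays fall on weekdays; the rest are weekends and were already excluded.
Business days: 298 − 3 = 295.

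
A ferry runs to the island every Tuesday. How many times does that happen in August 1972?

5

August 1, 1972 is a Tuesday.
That's 31 days from start to end, counting both.
31 = 7 × 4 + 3, so there are 4 full weeks plus 3 extra days.
Each full week contributes one Tuesday: 4 so far.
The 3 extra days are Tuesday, Wednesday, Thursday — 1 of them qualifies.
Total: 4 + 1 = 5.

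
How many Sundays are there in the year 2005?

Jan 1, 2005 is a Saturday.
From Jan 1, 2005 to Dec 31, 2005 is 365 days inclusive.
365 = 7 × 52 + 1, so there are 52 full weeks plus 1 extra day.
Each full week contributes one Sunday: 52 so far.
The 1 extra day is Saturday — none qualify.
Total: 52 + 0 = 52.

52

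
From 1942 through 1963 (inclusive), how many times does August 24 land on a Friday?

4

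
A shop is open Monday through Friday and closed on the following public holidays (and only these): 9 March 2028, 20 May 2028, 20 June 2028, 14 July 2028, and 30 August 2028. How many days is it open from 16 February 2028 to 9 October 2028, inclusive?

165 working days

16 February 2028 is a Wednesday.
That's 237 days from start to end, counting both.
237 = 7 × 33 + 6, so there are 33 full weeks plus 6 extra days.
Each full week contributes 5 weekdays (Mon–Fri): 33 × 5 = 165.
The 6 extra days are Wednesday, Thursday, Friday, Saturday, Sunday, Monday — 4 of them qualify.
Total: 165 + 4 = 169.
Holidays: 9 March 2028 (Thu); 20 May 2028 (Sat); 20 June 2028 (Tue); 14 July 2028 (Fri); 30 August 2028 (Wed).
4 of the 5 holidays fall on weekdays; the rest are weekends and were already excluded.
Business days: 169 − 4 = 165.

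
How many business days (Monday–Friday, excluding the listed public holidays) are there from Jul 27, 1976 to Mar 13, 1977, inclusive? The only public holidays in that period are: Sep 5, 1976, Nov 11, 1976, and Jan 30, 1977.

Jul 27, 1976 is a Tuesday.
From Jul 27, 1976 to Mar 13, 1977 is 230 days inclusive.
230 = 7 × 32 + 6, so there are 32 full weeks plus 6 extra days.
Each full week contributes 5 weekdays (Mon–Fri): 32 × 5 = 160.
The 6 extra days are Tue, Wed, Thu, Fri, Sat, Sun — 4 of them qualify.
Total: 160 + 4 = 164.
Holidays: Sep 5, 1976 (Sun); Nov 11, 1976 (Thu); Jan 30, 1977 (Sun).
1 of the 3 holidays fall on weekdays; the rest are weekends and were already excluded.
Business days: 164 − 1 = 163.

163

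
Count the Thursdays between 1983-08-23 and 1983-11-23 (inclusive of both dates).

1983-08-23 is a Tuesday.
That's 93 days from start to end, counting both.
93 = 7 × 13 + 2, so there are 13 full weeks plus 2 extra days.
Each full week contributes one Thursday: 13 so far.
The 2 extra days are Tue, Wed — none qualify.
Total: 13 + 0 = 13.

13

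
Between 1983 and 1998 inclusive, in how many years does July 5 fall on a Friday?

Day of week of July 5 in each year:
1983: Tue, 1984: Thu, 1985: Fri ✓, 1986: Sat, 1987: Sun, 1988: Tue, 1989: Wed, 1990: Thu, 1991: Fri ✓, 1992: Sun, 1993: Mon, 1994: Tue, 1995: Wed, 1996: Fri ✓, 1997: Sat, 1998: Sun
Fridays: 1985, 1991, 1996.

3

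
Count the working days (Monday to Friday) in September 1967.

September 1, 1967 is a Friday.
From September 1, 1967 to September 30, 1967 is 30 days inclusive.
30 = 7 × 4 + 2, so there are 4 full weeks plus 2 extra days.
Each full week contributes 5 weekdays (Mon–Fri): 4 × 5 = 20.
The 2 extra days are Friday, Saturday — 1 of them qualifies.
Total: 20 + 1 = 21.

21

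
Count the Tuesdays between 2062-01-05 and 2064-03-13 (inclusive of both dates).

2062-01-05 is a Thursday.
That's 799 days from start to end, counting both.
799 = 7 × 114 + 1, so there are 114 full weeks plus 1 extra day.
Each full week contributes one Tuesday: 114 so far.
The 1 extra day is Thursday — none qualify.
Total: 114 + 0 = 114.

114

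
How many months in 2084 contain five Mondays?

4

A month has five Mondays exactly when Monday falls within its first (length − 28) days.
Jan: 31 days, starts Sat → 5 of Sat, Sun, Mon ✓
Feb: 29 days, starts Tue → 5 of Tue
Mar: 31 days, starts Wed → 5 of Wed, Thu, Fri
Apr: 30 days, starts Sat → 5 of Sat, Sun
May: 31 days, starts Mon → 5 of Mon, Tue, Wed ✓
Jun: 30 days, starts Thu → 5 of Thu, Fri
Jul: 31 days, starts Sat → 5 of Sat, Sun, Mon ✓
Aug: 31 days, starts Tue → 5 of Tue, Wed, Thu
Sep: 30 days, starts Fri → 5 of Fri, Sat
Oct: 31 days, starts Sun → 5 of Sun, Mon, Tue ✓
Nov: 30 days, starts Wed → 5 of Wed, Thu
Dec: 31 days, starts Fri → 5 of Fri, Sat, Sun
Months with five Mondays: Jan, May, Jul, Oct.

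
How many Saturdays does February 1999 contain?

4

February 1, 1999 is a Monday.
From February 1, 1999 to February 28, 1999 is 28 days inclusive.
28 = 7 × 4, so the span is exactly 4 full weeks.
Each full week contributes one Saturday: 4 so far.
Total: 4.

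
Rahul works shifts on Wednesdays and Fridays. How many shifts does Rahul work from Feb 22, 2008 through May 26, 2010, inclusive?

236

Feb 22, 2008 is a Friday.
The range spans 825 days (inclusive of both endpoints).
825 = 7 × 117 + 6, so there are 117 full weeks plus 6 extra days.
Each full week contributes 2 days from the set (Wed, Fri): 117 × 2 = 234.
The 6 extra days are Friday, Saturday, Sunday, Monday, Tuesday, Wednesday — 2 of them qualify.
Total: 234 + 2 = 236.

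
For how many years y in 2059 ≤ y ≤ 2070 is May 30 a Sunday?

2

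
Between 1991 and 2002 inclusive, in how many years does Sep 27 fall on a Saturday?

1

Day of week of September 27 in each year:
1991: Fri, 1992: Sun, 1993: Mon, 1994: Tue, 1995: Wed, 1996: Fri, 1997: Sat ✓, 1998: Sun, 1999: Mon, 2000: Wed, 2001: Thu, 2002: Fri
Saturdays: 1997.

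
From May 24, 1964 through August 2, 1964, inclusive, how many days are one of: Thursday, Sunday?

May 24, 1964 is a Sunday.
That's 71 days from start to end, counting both.
71 = 7 × 10 + 1, so there are 10 full weeks plus 1 extra day.
Each full week contributes 2 days from the set (Thu, Sun): 10 × 2 = 20.
The 1 extra day is Sunday — 1 of them qualifies.
Total: 20 + 1 = 21.

21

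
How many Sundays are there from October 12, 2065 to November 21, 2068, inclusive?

October 12, 2065 is a Monday.
That's 1137 days from start to end, counting both.
1137 = 7 × 162 + 3, so there are 162 full weeks plus 3 extra days.
Each full week contributes one Sunday: 162 so far.
The 3 extra days are Monday, Tuesday, Wednesday — none qualify.
Total: 162 + 0 = 162.

162 Sundays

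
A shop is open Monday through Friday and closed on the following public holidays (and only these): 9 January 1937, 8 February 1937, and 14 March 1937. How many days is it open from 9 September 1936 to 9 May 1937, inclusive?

172 business days

9 September 1936 is a Wednesday.
The range spans 243 days (inclusive of both endpoints).
243 = 7 × 34 + 5, so there are 34 full weeks plus 5 extra days.
Each full week contributes 5 weekdays (Mon–Fri): 34 × 5 = 170.
The 5 extra days are Wed, Thu, Fri, Sat, Sun — 3 of them qualify.
Total: 170 + 3 = 173.
Holidays: 9 January 1937 (Sat); 8 February 1937 (Mon); 14 March 1937 (Sun).
1 of the 3 holidays fall on weekdays; the rest are weekends and were already excluded.
Business days: 173 − 1 = 172.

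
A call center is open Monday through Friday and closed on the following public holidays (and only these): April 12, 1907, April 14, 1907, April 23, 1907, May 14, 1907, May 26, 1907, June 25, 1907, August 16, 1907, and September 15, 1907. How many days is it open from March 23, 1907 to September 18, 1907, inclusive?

March 23, 1907 is a Saturday.
The range spans 180 days (inclusive of both endpoints).
180 = 7 × 25 + 5, so there are 25 full weeks plus 5 extra days.
Each full week contributes 5 weekdays (Mon–Fri): 25 × 5 = 125.
The 5 extra days are Saturday, Sunday, Monday, Tuesday, Wednesday — 3 of them qualify.
Total: 125 + 3 = 128.
Holidays: April 12, 1907 (Fri); April 14, 1907 (Sun); April 23, 1907 (Tue); May 14, 1907 (Tue); May 26, 1907 (Sun); June 25, 1907 (Tue); August 16, 1907 (Fri); September 15, 1907 (Sun).
5 of the 8 holidays fall on weekdays; the rest are weekends and were already excluded.
Business days: 128 − 5 = 123.

123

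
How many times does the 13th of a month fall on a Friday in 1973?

2

The 13th falls on a Friday when the month's 13th has weekday Fri.
Jan 13 is Sat; Feb 13 is Tue; Mar 13 is Tue; Apr 13 is Fri ✓; May 13 is Sun; Jun 13 is Wed; Jul 13 is Fri ✓; Aug 13 is Mon; Sep 13 is Thu; Oct 13 is Sat; Nov 13 is Tue; Dec 13 is Thu.
Friday the 13ths: Apr, Jul.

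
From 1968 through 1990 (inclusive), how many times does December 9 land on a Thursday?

3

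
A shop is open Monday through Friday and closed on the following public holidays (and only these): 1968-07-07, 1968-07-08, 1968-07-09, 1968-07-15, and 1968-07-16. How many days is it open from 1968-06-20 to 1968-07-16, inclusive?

15 business days

1968-06-20 is a Thursday.
From 1968-06-20 to 1968-07-16 is 27 days inclusive.
27 = 7 × 3 + 6, so there are 3 full weeks plus 6 extra days.
Each full week contributes 5 weekdays (Mon–Fri): 3 × 5 = 15.
The 6 extra days are Thu, Fri, Sat, Sun, Mon, Tue — 4 of them qualify.
Total: 15 + 4 = 19.
Holidays: 1968-07-07 (Sun); 1968-07-08 (Mon); 1968-07-09 (Tue); 1968-07-15 (Mon); 1968-07-16 (Tue).
4 of the 5 holidays fall on weekdays; the rest are weekends and were already excluded.
Business days: 19 − 4 = 15.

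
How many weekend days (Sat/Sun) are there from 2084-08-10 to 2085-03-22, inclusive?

64

2084-08-10 is a Thursday.
From 2084-08-10 to 2085-03-22 is 225 days inclusive.
225 = 7 × 32 + 1, so there are 32 full weeks plus 1 extra day.
Each full week contributes 2 weekend days (Sat, Sun): 32 × 2 = 64.
The 1 extra day is Thu — none qualify.
Total: 64 + 0 = 64.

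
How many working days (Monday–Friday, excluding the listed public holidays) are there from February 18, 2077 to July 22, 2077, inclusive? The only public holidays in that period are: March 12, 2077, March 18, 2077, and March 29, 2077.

108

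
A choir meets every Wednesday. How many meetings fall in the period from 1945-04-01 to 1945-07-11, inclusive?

1945-04-01 is a Sunday.
That's 102 days from start to end, counting both.
102 = 7 × 14 + 4, so there are 14 full weeks plus 4 extra days.
Each full week contributes one Wednesday: 14 so far.
The 4 extra days are Sunday, Monday, Tuesday, Wednesday — 1 of them qualifies.
Total: 14 + 1 = 15.

15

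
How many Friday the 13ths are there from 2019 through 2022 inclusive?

Friday-the-13ths by year:
2019: Sep, Dec
2020: Mar, Nov
2021: Aug
2022: May

6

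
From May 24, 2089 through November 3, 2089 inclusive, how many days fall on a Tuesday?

24

May 24, 2089 is a Tuesday.
That's 164 days from start to end, counting both.
164 = 7 × 23 + 3, so there are 23 full weeks plus 3 extra days.
Each full week contributes one Tuesday: 23 so far.
The 3 extra days are Tuesday, Wednesday, Thursday — 1 of them qualifies.
Total: 23 + 1 = 24.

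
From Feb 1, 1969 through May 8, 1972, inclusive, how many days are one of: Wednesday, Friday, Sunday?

511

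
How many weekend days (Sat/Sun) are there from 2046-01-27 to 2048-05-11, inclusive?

240

2046-01-27 is a Saturday.
That's 836 days from start to end, counting both.
836 = 7 × 119 + 3, so there are 119 full weeks plus 3 extra days.
Each full week contributes 2 weekend days (Sat, Sun): 119 × 2 = 238.
The 3 extra days are Sat, Sun, Mon — 2 of them qualify.
Total: 238 + 2 = 240.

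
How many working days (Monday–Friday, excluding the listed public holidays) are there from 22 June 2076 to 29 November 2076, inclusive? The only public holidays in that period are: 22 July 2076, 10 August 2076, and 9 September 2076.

22 June 2076 is a Monday.
From 22 June 2076 to 29 November 2076 is 161 days inclusive.
161 = 7 × 23, so the span is exactly 23 full weeks.
Each full week contributes 5 weekdays (Mon–Fri): 23 × 5 = 115.
Holidays: 22 July 2076 (Wed); 10 August 2076 (Mon); 9 September 2076 (Wed).
All 3 holidays fall on weekdays, so subtract 3.
Business days: 115 − 3 = 112.

112 working days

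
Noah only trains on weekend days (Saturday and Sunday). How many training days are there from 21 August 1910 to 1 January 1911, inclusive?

21 August 1910 is a Sunday.
That's 134 days from start to end, counting both.
134 = 7 × 19 + 1, so there are 19 full weeks plus 1 extra day.
Each full week contributes 2 weekend days (Sat, Sun): 19 × 2 = 38.
The 1 extra day is Sunday — 1 of them qualifies.
Total: 38 + 1 = 39.

39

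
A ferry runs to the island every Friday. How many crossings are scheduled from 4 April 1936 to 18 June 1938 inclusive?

115 Fridays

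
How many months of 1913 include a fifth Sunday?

A month has five Sundays exactly when Sunday falls within its first (length − 28) days.
Jan: 31 days, starts Wed → 5 of Wed, Thu, Fri
Feb: 28 days, starts Sat → 5 of (none)
Mar: 31 days, starts Sat → 5 of Sat, Sun, Mon ✓
Apr: 30 days, starts Tue → 5 of Tue, Wed
May: 31 days, starts Thu → 5 of Thu, Fri, Sat
Jun: 30 days, starts Sun → 5 of Sun, Mon ✓
Jul: 31 days, starts Tue → 5 of Tue, Wed, Thu
Aug: 31 days, starts Fri → 5 of Fri, Sat, Sun ✓
Sep: 30 days, starts Mon → 5 of Mon, Tue
Oct: 31 days, starts Wed → 5 of Wed, Thu, Fri
Nov: 30 days, starts Sat → 5 of Sat, Sun ✓
Dec: 31 days, starts Mon → 5 of Mon, Tue, Wed
Months with five Sundays: Mar, Jun, Aug, Nov.

4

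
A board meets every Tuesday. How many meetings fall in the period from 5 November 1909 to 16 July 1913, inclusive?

193 Tuesdays

5 November 1909 is a Friday.
The range spans 1350 days (inclusive of both endpoints).
1350 = 7 × 192 + 6, so there are 192 full weeks plus 6 extra days.
Each full week contributes one Tuesday: 192 so far.
The 6 extra days are Fri, Sat, Sun, Mon, Tue, Wed — 1 of them qualifies.
Total: 192 + 1 = 193.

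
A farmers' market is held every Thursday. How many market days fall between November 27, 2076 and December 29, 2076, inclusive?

November 27, 2076 is a Friday.
The range spans 33 days (inclusive of both endpoints).
33 = 7 × 4 + 5, so there are 4 full weeks plus 5 extra days.
Each full week contributes one Thursday: 4 so far.
The 5 extra days are Friday, Saturday, Sunday, Monday, Tuesday — none qualify.
Total: 4 + 0 = 4.

4 Thursdays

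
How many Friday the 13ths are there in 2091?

2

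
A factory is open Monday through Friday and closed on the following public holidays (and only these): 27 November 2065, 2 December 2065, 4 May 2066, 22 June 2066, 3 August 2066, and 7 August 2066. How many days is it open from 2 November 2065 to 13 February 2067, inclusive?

330 working days

2 November 2065 is a Monday.
That's 469 days from start to end, counting both.
469 = 7 × 67, so the span is exactly 67 full weeks.
Each full week contributes 5 weekdays (Mon–Fri): 67 × 5 = 335.
Total: 335.
Holidays: 27 November 2065 (Fri); 2 December 2065 (Wed); 4 May 2066 (Tue); 22 June 2066 (Tue); 3 August 2066 (Tue); 7 August 2066 (Sat).
5 of the 6 holidays fall on weekdays; the rest are weekends and were already excluded.
Business days: 335 − 5 = 330.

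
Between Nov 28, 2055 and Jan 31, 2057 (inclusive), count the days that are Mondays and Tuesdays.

124

Nov 28, 2055 is a Sunday.
From Nov 28, 2055 to Jan 31, 2057 is 431 days inclusive.
431 = 7 × 61 + 4, so there are 61 full weeks plus 4 extra days.
Each full week contributes 2 days from the set (Mon, Tue): 61 × 2 = 122.
The 4 extra days are Sunday, Monday, Tuesday, Wednesday — 2 of them qualify.
Total: 122 + 2 = 124.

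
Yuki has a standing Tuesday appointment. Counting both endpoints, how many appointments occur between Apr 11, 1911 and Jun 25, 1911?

11

Apr 11, 1911 is a Tuesday.
From Apr 11, 1911 to Jun 25, 1911 is 76 days inclusive.
76 = 7 × 10 + 6, so there are 10 full weeks plus 6 extra days.
Each full week contributes one Tuesday: 10 so far.
The 6 extra days are Tuesday, Wednesday, Thursday, Friday, Saturday, Sunday — 1 of them qualifies.
Total: 10 + 1 = 11.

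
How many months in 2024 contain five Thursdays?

4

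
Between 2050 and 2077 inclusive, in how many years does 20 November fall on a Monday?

4

Day of week of November 20 in each year:
2050: Sun, 2051: Mon ✓, 2052: Wed, 2053: Thu, 2054: Fri, 2055: Sat, 2056: Mon ✓, 2057: Tue, 2058: Wed, 2059: Thu, 2060: Sat, 2061: Sun, 2062: Mon ✓, 2063: Tue, 2064: Thu, 2065: Fri, 2066: Sat, 2067: Sun, 2068: Tue, 2069: Wed, 2070: Thu, 2071: Fri, 2072: Sun, 2073: Mon ✓, 2074: Tue, 2075: Wed, 2076: Fri, 2077: Sat
Mondays: 2051, 2056, 2062, 2073.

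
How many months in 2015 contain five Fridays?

A month has five Fridays exactly when Friday falls within its first (length − 28) days.
Jan: 31 days, starts Thu → 5 of Thu, Fri, Sat ✓
Feb: 28 days, starts Sun → 5 of (none)
Mar: 31 days, starts Sun → 5 of Sun, Mon, Tue
Apr: 30 days, starts Wed → 5 of Wed, Thu
May: 31 days, starts Fri → 5 of Fri, Sat, Sun ✓
Jun: 30 days, starts Mon → 5 of Mon, Tue
Jul: 31 days, starts Wed → 5 of Wed, Thu, Fri ✓
Aug: 31 days, starts Sat → 5 of Sat, Sun, Mon
Sep: 30 days, starts Tue → 5 of Tue, Wed
Oct: 31 days, starts Thu → 5 of Thu, Fri, Sat ✓
Nov: 30 days, starts Sun → 5 of Sun, Mon
Dec: 31 days, starts Tue → 5 of Tue, Wed, Thu
Months with five Fridays: Jan, May, Jul, Oct.

4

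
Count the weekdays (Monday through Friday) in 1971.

261 weekdays

1 January 1971 is a Friday.
From 1 January 1971 to 31 December 1971 is 365 days inclusive.
365 = 7 × 52 + 1, so there are 52 full weeks plus 1 extra day.
Each full week contributes 5 weekdays (Mon–Fri): 52 × 5 = 260.
The 1 extra day is Fri — 1 of them qualifies.
Total: 260 + 1 = 261.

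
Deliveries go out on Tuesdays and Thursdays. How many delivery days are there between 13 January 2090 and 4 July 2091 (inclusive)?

13 January 2090 is a Friday.
The range spans 538 days (inclusive of both endpoints).
538 = 7 × 76 + 6, so there are 76 full weeks plus 6 extra days.
Each full week contributes 2 days from the set (Tue, Thu): 76 × 2 = 152.
The 6 extra days are Friday, Saturday, Sunday, Monday, Tuesday, Wednesday — 1 of them qualifies.
Total: 152 + 1 = 153.

153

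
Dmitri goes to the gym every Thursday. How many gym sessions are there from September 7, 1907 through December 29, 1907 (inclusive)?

16

September 7, 1907 is a Saturday.
That's 114 days from start to end, counting both.
114 = 7 × 16 + 2, so there are 16 full weeks plus 2 extra days.
Each full week contributes one Thursday: 16 so far.
The 2 extra days are Sat, Sun — none qualify.
Total: 16 + 0 = 16.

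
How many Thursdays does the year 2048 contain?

53

2048-01-01 is a Wednesday.
The range spans 366 days (inclusive of both endpoints).
366 = 7 × 52 + 2, so there are 52 full weeks plus 2 extra days.
Each full week contributes one Thursday: 52 so far.
The 2 extra days are Wed, Thu — 1 of them qualifies.
Total: 52 + 1 = 53.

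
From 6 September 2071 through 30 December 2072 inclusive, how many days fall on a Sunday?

69 Sundays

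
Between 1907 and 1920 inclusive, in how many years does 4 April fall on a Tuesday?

2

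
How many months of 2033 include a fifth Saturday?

5

A month has five Saturdays exactly when Saturday falls within its first (length − 28) days.
Jan: 31 days, starts Sat → 5 of Sat, Sun, Mon ✓
Feb: 28 days, starts Tue → 5 of (none)
Mar: 31 days, starts Tue → 5 of Tue, Wed, Thu
Apr: 30 days, starts Fri → 5 of Fri, Sat ✓
May: 31 days, starts Sun → 5 of Sun, Mon, Tue
Jun: 30 days, starts Wed → 5 of Wed, Thu
Jul: 31 days, starts Fri → 5 of Fri, Sat, Sun ✓
Aug: 31 days, starts Mon → 5 of Mon, Tue, Wed
Sep: 30 days, starts Thu → 5 of Thu, Fri
Oct: 31 days, starts Sat → 5 of Sat, Sun, Mon ✓
Nov: 30 days, starts Tue → 5 of Tue, Wed
Dec: 31 days, starts Thu → 5 of Thu, Fri, Sat ✓
Months with five Saturdays: Jan, Apr, Jul, Oct, Dec.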